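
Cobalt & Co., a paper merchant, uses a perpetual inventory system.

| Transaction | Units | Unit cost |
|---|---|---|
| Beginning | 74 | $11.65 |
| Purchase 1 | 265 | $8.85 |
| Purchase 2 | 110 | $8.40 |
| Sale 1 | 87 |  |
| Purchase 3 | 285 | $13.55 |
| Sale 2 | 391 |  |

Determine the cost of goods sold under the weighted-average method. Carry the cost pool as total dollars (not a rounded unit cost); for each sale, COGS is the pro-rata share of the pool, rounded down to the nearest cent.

After Beginning: 74 on hand, pool $862.10 (≈ $11.6500 each)
After Purchase 1: 339 on hand, pool $3,207.35 (≈ $9.4612 each)
After Purchase 2: 449 on hand, pool $4,131.35 (≈ $9.2012 each)
Sale 1, sell 87: 87/449 × $4,131.35 → $800.50
After Purchase 3: 647 on hand, pool $7,192.60 (≈ $11.1168 each)
Sale 2, sell 391: 391/647 × $7,192.60 → $4,346.68
Total COGS = $800.50 + $4,346.68 = $5,147.18
Ending inventory (cost pool remaining) = $2,845.92
Check: goods available $7,993.10 = COGS $5,147.18 + ending $2,845.92

COGS = $5,147.18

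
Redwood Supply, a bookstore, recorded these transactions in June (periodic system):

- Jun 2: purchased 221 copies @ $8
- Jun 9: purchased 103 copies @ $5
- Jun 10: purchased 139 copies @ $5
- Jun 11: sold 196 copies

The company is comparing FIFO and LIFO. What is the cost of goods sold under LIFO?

FIFO COGS: 196 @ $8 = $1,568
LIFO COGS: 139 @ $5 + 57 @ $5 = $980

COGS = $980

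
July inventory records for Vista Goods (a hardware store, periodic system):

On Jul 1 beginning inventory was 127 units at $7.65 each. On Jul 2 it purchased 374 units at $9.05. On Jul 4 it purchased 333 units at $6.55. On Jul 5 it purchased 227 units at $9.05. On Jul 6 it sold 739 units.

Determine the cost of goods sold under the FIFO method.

Jul 6, 739 sold [FIFO — oldest first]: 127 @ $7.65 + 374 @ $9.05 + 238 @ $6.55 = $5,915.15
Ending inventory: 95 @ $6.55 + 227 @ $9.05 = $2,676.60

COGS = $5,915.15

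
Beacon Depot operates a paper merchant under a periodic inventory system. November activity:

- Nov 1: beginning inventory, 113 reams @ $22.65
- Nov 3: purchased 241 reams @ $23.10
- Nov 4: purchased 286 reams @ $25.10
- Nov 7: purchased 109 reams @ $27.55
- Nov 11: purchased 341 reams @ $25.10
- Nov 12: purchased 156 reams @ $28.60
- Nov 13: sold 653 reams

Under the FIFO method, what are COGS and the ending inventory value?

COGS = $15,663.30; ending inventory = $15,665.50

Nov 13, 653 sold [FIFO — oldest first]: 113 @ $22.65 + 241 @ $23.10 + 286 @ $25.10 + 13 @ $27.55 = $15,663.30
Ending inventory: 96 @ $27.55 + 341 @ $25.10 + 156 @ $28.60 = $15,665.50
Check: goods available $31,328.80 = COGS $15,663.30 + ending $15,665.50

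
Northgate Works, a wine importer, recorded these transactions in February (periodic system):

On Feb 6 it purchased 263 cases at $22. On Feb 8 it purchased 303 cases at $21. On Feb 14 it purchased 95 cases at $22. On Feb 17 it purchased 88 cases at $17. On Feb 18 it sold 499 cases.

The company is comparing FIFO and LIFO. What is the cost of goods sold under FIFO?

FIFO COGS: 263 @ $22 + 236 @ $21 = $10,742
LIFO COGS: 88 @ $17 + 95 @ $22 + 303 @ $21 + 13 @ $22 = $10,235

COGS = $10,742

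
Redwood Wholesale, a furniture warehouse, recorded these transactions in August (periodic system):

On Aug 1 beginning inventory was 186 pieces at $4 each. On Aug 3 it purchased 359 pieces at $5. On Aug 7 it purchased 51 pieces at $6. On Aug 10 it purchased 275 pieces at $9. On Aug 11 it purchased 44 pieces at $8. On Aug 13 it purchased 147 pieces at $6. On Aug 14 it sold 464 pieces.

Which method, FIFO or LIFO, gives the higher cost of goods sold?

LIFO

FIFO COGS: 186 @ $4 + 278 @ $5 = $2,134
LIFO COGS: 147 @ $6 + 44 @ $8 + 273 @ $9 = $3,691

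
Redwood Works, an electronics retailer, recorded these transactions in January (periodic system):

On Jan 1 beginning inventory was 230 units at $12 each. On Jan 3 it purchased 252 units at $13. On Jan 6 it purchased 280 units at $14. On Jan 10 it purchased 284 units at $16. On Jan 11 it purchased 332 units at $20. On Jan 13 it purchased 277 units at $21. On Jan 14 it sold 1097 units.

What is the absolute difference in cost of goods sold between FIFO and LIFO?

FIFO COGS: 230 @ $12 + 252 @ $13 + 280 @ $14 + 284 @ $16 + 51 @ $20 = $15,520
LIFO COGS: 277 @ $21 + 332 @ $20 + 284 @ $16 + 204 @ $14 = $19,857
Difference = |$15,520 − $19,857| = $4,337

$4,337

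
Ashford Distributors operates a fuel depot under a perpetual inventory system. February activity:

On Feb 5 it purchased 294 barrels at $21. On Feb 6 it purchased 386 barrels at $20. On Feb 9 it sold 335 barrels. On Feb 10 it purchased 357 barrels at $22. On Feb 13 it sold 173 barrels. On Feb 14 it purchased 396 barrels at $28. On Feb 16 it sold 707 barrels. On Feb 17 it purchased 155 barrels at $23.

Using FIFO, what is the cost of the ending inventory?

Feb 9, 335 sold [FIFO — oldest first]: 294 @ $21 + 41 @ $20 = $6,994
Feb 13, 173 sold [FIFO — oldest first]: 173 @ $20 = $3,460
Feb 16, 707 sold [FIFO — oldest first]: 172 @ $20 + 357 @ $22 + 178 @ $28 = $16,278
Total COGS = $6,994 + $3,460 + $16,278 = $26,732
Ending inventory: 218 @ $28 + 155 @ $23 = $9,669

Ending inventory = $9,669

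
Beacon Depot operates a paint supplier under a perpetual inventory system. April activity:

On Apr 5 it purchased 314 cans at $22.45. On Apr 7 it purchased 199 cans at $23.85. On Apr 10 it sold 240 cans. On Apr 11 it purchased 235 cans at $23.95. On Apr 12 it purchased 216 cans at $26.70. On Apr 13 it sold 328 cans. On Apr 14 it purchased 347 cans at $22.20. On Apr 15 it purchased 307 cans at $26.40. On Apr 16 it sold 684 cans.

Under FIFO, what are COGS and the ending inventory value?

COGS = $29,584.50; ending inventory = $9,414.60

Apr 10, 240 sold [FIFO — oldest first]: 240 @ $22.45 = $5,388.00
Apr 13, 328 sold [FIFO — oldest first]: 74 @ $22.45 + 199 @ $23.85 + 55 @ $23.95 = $7,724.70
Apr 16, 684 sold [FIFO — oldest first]: 180 @ $23.95 + 216 @ $26.70 + 288 @ $22.20 = $16,471.80
Total COGS = $5,388.00 + $7,724.70 + $16,471.80 = $29,584.50
Ending inventory: 59 @ $22.20 + 307 @ $26.40 = $9,414.60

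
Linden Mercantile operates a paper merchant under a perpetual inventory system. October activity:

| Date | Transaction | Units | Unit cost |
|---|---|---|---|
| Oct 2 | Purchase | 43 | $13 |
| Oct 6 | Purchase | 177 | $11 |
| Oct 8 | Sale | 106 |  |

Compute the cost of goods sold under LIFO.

COGS = $1,166

Oct 8, 106 sold [LIFO — newest first]: 106 @ $11 = $1,166
Ending inventory: 43 @ $13 + 71 @ $11 = $1,340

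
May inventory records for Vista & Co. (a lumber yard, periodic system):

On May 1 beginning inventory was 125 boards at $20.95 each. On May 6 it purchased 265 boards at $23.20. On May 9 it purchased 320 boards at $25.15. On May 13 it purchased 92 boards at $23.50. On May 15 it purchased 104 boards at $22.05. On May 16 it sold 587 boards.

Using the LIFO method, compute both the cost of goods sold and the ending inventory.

May 16, 587 sold [LIFO — newest first]: 104 @ $22.05 + 92 @ $23.50 + 320 @ $25.15 + 71 @ $23.20 = $14,150.40
Ending inventory: 125 @ $20.95 + 194 @ $23.20 = $7,119.55

COGS = $14,150.40; ending inventory = $7,119.55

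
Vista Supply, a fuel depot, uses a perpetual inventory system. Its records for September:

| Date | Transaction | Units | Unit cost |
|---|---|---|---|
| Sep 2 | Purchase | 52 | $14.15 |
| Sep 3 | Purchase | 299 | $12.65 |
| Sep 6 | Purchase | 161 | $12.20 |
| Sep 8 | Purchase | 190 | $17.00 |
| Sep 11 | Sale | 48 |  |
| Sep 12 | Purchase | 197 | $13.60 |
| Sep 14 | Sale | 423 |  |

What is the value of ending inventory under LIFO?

Sep 11, 48 sold [LIFO — newest first]: 48 @ $17.00 = $816.00
Sep 14, 423 sold [LIFO — newest first]: 197 @ $13.60 + 142 @ $17.00 + 84 @ $12.20 = $6,118.00
Total COGS = $816.00 + $6,118.00 = $6,934.00
Ending inventory: 52 @ $14.15 + 299 @ $12.65 + 77 @ $12.20 = $5,457.55
Check: goods available $12,391.55 = COGS $6,934.00 + ending $5,457.55

Ending inventory = $5,457.55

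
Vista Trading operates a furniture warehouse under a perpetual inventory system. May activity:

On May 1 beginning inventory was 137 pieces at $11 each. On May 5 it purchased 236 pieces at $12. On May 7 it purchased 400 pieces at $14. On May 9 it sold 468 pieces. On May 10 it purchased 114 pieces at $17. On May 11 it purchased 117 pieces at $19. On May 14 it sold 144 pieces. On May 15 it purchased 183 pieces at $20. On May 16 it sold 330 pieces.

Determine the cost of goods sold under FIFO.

COGS = $12,922

May 9, 468 sold [FIFO — oldest first]: 137 @ $11 + 236 @ $12 + 95 @ $14 = $5,669
May 14, 144 sold [FIFO — oldest first]: 144 @ $14 = $2,016
May 16, 330 sold [FIFO — oldest first]: 161 @ $14 + 114 @ $17 + 55 @ $19 = $5,237
Total COGS = $5,669 + $2,016 + $5,237 = $12,922
Ending inventory: 62 @ $19 + 183 @ $20 = $4,838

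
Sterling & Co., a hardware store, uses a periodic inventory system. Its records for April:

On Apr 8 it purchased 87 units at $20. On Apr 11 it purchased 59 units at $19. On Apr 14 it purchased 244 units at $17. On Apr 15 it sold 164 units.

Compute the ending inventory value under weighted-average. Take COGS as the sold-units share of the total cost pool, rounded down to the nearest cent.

Ending inventory = $4,061.63

Apr 15, sell 164: 164/390 × $7,009.00 → $2,947.37
Ending inventory (cost pool remaining) = $4,061.63
Check: goods available $7,009.00 = COGS $2,947.37 + ending $4,061.63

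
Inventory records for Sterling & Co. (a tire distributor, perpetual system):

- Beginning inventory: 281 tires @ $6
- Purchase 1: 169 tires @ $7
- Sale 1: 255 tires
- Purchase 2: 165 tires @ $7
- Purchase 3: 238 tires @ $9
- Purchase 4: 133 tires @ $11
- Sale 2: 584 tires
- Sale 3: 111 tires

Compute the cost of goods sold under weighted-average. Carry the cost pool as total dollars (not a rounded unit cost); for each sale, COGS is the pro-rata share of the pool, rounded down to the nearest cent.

COGS = $7,333.35

After Beginning: 281 on hand, pool $1,686.00 (≈ $6.0000 each)
After Purchase 1: 450 on hand, pool $2,869.00 (≈ $6.3756 each)
Sale 1, sell 255: 255/450 × $2,869.00 → $1,625.76
After Purchase 2: 360 on hand, pool $2,398.24 (≈ $6.6618 each)
After Purchase 3: 598 on hand, pool $4,540.24 (≈ $7.5924 each)
After Purchase 4: 731 on hand, pool $6,003.24 (≈ $8.2124 each)
Sale 2, sell 584: 584/731 × $6,003.24 → $4,796.02
Sale 3, sell 111: 111/147 × $1,207.22 → $911.57
Total COGS = $1,625.76 + $4,796.02 + $911.57 = $7,333.35
Ending inventory (cost pool remaining) = $295.65
Check: goods available $7,629.00 = COGS $7,333.35 + ending $295.65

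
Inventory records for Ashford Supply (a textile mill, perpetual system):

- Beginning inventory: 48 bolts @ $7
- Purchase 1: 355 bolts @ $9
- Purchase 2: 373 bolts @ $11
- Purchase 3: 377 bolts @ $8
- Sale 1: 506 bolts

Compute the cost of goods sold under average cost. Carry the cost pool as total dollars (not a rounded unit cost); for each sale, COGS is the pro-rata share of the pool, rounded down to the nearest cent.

After Beginning: 48 on hand, pool $336.00 (≈ $7.0000 each)
After Purchase 1: 403 on hand, pool $3,531.00 (≈ $8.7618 each)
After Purchase 2: 776 on hand, pool $7,634.00 (≈ $9.8376 each)
After Purchase 3: 1153 on hand, pool $10,650.00 (≈ $9.2368 each)
Sale 1, sell 506: 506/1153 × $10,650.00 → $4,673.80
Ending inventory (cost pool remaining) = $5,976.20
Check: goods available $10,650.00 = COGS $4,673.80 + ending $5,976.20

COGS = $4,673.80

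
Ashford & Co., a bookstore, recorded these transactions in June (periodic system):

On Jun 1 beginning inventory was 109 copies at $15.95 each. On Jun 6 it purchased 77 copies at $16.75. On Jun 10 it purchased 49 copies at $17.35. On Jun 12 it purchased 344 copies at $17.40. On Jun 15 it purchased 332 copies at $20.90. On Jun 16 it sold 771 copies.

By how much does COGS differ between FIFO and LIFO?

$668.20

FIFO COGS: 109 @ $15.95 + 77 @ $16.75 + 49 @ $17.35 + 344 @ $17.40 + 192 @ $20.90 = $13,876.85
LIFO COGS: 332 @ $20.90 + 344 @ $17.40 + 49 @ $17.35 + 46 @ $16.75 = $14,545.05
Difference = |$13,876.85 − $14,545.05| = $668.20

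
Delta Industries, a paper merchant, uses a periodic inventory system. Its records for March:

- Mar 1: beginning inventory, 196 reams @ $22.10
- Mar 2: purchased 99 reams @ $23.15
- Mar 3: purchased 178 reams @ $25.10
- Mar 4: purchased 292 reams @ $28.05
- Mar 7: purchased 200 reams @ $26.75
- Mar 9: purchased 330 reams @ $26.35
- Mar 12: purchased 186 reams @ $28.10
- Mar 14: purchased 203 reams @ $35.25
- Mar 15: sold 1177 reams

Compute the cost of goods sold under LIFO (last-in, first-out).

Mar 15, 1177 sold [LIFO — newest first]: 203 @ $35.25 + 186 @ $28.10 + 330 @ $26.35 + 200 @ $26.75 + 258 @ $28.05 = $33,664.75
Ending inventory: 196 @ $22.10 + 99 @ $23.15 + 178 @ $25.10 + 34 @ $28.05 = $12,044.95

COGS = $33,664.75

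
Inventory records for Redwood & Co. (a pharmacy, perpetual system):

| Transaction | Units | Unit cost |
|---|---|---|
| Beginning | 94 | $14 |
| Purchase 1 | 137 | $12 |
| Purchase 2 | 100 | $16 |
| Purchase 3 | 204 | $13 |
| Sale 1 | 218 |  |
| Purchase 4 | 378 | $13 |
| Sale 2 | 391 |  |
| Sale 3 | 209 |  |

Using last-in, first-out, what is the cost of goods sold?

COGS = $10,798

Sale 1 (218) [LIFO — newest first]: 204 @ $13 + 14 @ $16 = $2,876
Sale 2 (391) [LIFO — newest first]: 378 @ $13 + 13 @ $16 = $5,122
Sale 3 (209) [LIFO — newest first]: 73 @ $16 + 136 @ $12 = $2,800
Total COGS = $2,876 + $5,122 + $2,800 = $10,798
Ending inventory: 94 @ $14 + 1 @ $12 = $1,328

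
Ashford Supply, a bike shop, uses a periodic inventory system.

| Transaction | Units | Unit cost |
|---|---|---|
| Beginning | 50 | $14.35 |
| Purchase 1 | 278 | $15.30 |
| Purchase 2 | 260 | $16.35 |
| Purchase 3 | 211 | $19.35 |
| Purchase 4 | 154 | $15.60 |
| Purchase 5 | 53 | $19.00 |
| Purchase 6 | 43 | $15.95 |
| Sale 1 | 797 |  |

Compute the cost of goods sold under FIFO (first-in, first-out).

COGS = $13,266.05

Sale 1 (797) [FIFO — oldest first]: 50 @ $14.35 + 278 @ $15.30 + 260 @ $16.35 + 209 @ $19.35 = $13,266.05
Ending inventory: 2 @ $19.35 + 154 @ $15.60 + 53 @ $19.00 + 43 @ $15.95 = $4,133.95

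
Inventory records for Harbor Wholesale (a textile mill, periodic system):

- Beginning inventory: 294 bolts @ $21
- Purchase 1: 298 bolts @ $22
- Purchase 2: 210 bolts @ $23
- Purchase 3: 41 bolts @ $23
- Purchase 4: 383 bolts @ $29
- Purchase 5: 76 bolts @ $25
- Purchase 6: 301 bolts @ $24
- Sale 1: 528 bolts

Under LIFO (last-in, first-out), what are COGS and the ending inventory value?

COGS = $13,503; ending inventory = $25,231

Sale 1 (528) [LIFO — newest first]: 301 @ $24 + 76 @ $25 + 151 @ $29 = $13,503
Ending inventory: 294 @ $21 + 298 @ $22 + 210 @ $23 + 41 @ $23 + 232 @ $29 = $25,231
Check: goods available $38,734 = COGS $13,503 + ending $25,231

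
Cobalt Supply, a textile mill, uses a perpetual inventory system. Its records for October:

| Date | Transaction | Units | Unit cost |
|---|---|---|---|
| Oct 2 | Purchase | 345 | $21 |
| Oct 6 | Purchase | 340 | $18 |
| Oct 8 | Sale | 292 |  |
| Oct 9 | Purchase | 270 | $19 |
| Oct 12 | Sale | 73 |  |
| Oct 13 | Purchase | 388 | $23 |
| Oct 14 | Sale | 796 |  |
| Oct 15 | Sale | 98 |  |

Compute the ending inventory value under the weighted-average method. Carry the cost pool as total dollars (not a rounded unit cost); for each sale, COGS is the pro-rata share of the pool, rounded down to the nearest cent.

Ending inventory = $1,744.66

After Oct 2: 345 on hand, pool $7,245.00 (≈ $21.0000 each)
After Oct 6: 685 on hand, pool $13,365.00 (≈ $19.5109 each)
Oct 8, sell 292: 292/685 × $13,365.00 → $5,697.19
After Oct 9: 663 on hand, pool $12,797.81 (≈ $19.3029 each)
Oct 12, sell 73: 73/663 × $12,797.81 → $1,409.11
After Oct 13: 978 on hand, pool $20,312.70 (≈ $20.7696 each)
Oct 14, sell 796: 796/978 × $20,312.70 → $16,532.62
Oct 15, sell 98: 98/182 × $3,780.08 → $2,035.42
Total COGS = $5,697.19 + $1,409.11 + $16,532.62 + $2,035.42 = $25,674.34
Ending inventory (cost pool remaining) = $1,744.66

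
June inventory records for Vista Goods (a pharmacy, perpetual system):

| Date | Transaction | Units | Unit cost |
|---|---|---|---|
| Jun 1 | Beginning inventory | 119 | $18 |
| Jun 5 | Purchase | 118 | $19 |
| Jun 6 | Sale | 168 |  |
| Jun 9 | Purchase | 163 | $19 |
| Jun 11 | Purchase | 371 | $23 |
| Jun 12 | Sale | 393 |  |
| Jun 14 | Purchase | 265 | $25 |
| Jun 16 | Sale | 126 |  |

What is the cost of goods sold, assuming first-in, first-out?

COGS = $14,082

Jun 6, 168 sold [FIFO — oldest first]: 119 @ $18 + 49 @ $19 = $3,073
Jun 12, 393 sold [FIFO — oldest first]: 69 @ $19 + 163 @ $19 + 161 @ $23 = $8,111
Jun 16, 126 sold [FIFO — oldest first]: 126 @ $23 = $2,898
Total COGS = $3,073 + $8,111 + $2,898 = $14,082
Ending inventory: 84 @ $23 + 265 @ $25 = $8,557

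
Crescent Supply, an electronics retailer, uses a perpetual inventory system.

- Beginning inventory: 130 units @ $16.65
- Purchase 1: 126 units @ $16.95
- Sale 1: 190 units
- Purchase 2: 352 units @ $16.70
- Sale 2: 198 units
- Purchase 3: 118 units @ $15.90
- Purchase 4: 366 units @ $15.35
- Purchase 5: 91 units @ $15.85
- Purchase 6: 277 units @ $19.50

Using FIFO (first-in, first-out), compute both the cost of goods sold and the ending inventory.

COGS = $6,504.60; ending inventory = $18,012.15

Sale 1 (190) [FIFO — oldest first]: 130 @ $16.65 + 60 @ $16.95 = $3,181.50
Sale 2 (198) [FIFO — oldest first]: 66 @ $16.95 + 132 @ $16.70 = $3,323.10
Total COGS = $3,181.50 + $3,323.10 = $6,504.60
Ending inventory: 220 @ $16.70 + 118 @ $15.90 + 366 @ $15.35 + 91 @ $15.85 + 277 @ $19.50 = $18,012.15
Check: goods available $24,516.75 = COGS $6,504.60 + ending $18,012.15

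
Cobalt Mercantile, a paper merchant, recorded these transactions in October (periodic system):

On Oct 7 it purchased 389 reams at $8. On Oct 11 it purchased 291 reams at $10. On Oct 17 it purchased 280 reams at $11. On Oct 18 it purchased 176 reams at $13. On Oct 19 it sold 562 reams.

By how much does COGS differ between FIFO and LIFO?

$1,586

FIFO COGS: 389 @ $8 + 173 @ $10 = $4,842
LIFO COGS: 176 @ $13 + 280 @ $11 + 106 @ $10 = $6,428
Difference = |$4,842 − $6,428| = $1,586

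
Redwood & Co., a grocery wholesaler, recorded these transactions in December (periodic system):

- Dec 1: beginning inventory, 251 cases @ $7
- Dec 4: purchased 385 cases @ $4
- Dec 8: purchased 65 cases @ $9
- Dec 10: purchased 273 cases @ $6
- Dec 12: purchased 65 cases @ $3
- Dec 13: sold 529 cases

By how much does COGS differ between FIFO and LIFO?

$53

FIFO COGS: 251 @ $7 + 278 @ $4 = $2,869
LIFO COGS: 65 @ $3 + 273 @ $6 + 65 @ $9 + 126 @ $4 = $2,922
Difference = |$2,869 − $2,922| = $53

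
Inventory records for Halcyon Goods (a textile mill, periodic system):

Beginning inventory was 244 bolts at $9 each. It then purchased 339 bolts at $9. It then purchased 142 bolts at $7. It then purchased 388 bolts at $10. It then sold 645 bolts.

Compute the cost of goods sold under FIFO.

Sale 1 (645) [FIFO — oldest first]: 244 @ $9 + 339 @ $9 + 62 @ $7 = $5,681
Ending inventory: 80 @ $7 + 388 @ $10 = $4,440

COGS = $5,681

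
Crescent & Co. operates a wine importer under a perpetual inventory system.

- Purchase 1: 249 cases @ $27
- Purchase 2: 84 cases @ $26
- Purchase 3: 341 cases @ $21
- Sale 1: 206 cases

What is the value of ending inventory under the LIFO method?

Sale 1 (206) [LIFO — newest first]: 206 @ $21 = $4,326
Ending inventory: 249 @ $27 + 84 @ $26 + 135 @ $21 = $11,742

Ending inventory = $11,742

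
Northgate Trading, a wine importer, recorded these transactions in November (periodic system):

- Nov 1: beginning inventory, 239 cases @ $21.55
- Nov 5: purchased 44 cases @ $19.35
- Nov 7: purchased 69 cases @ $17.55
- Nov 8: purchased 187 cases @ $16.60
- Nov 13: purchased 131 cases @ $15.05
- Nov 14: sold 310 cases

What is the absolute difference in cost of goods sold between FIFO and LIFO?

$1,532.75

FIFO COGS: 239 @ $21.55 + 44 @ $19.35 + 27 @ $17.55 = $6,475.70
LIFO COGS: 131 @ $15.05 + 179 @ $16.60 = $4,942.95
Difference = |$6,475.70 − $4,942.95| = $1,532.75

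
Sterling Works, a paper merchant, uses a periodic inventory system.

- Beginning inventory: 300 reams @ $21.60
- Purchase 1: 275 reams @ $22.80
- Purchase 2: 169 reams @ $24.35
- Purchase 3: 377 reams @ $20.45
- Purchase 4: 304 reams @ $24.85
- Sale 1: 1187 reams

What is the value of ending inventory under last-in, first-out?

Sale 1 (1187) [LIFO — newest first]: 304 @ $24.85 + 377 @ $20.45 + 169 @ $24.35 + 275 @ $22.80 + 62 @ $21.60 = $26,988.40
Ending inventory: 238 @ $21.60 = $5,140.80
Check: goods available $32,129.20 = COGS $26,988.40 + ending $5,140.80

Ending inventory = $5,140.80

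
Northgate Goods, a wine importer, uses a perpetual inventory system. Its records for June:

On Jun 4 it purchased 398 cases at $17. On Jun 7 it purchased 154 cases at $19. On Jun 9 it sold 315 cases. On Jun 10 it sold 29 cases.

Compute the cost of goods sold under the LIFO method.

Jun 9, 315 sold [LIFO — newest first]: 154 @ $19 + 161 @ $17 = $5,663
Jun 10, 29 sold [LIFO — newest first]: 29 @ $17 = $493
Total COGS = $5,663 + $493 = $6,156
Ending inventory: 208 @ $17 = $3,536

COGS = $6,156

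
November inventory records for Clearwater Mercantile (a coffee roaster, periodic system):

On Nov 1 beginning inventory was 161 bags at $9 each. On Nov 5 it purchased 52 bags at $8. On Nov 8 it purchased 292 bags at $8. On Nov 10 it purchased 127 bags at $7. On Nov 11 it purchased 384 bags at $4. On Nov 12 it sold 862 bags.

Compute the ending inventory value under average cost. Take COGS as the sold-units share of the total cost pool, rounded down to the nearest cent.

Nov 12, sell 862: 862/1016 × $6,626.00 → $5,621.66
Ending inventory (cost pool remaining) = $1,004.34
Check: goods available $6,626.00 = COGS $5,621.66 + ending $1,004.34

Ending inventory = $1,004.34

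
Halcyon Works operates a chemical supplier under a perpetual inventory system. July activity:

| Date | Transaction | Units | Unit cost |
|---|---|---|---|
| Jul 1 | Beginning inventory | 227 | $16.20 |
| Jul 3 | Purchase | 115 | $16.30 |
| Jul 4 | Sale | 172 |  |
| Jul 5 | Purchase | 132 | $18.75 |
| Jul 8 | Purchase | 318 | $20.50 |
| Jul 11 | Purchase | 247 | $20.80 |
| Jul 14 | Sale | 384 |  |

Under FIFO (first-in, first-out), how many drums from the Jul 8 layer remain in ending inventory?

236

Jul 4, 172 sold [FIFO — oldest first]: 172 @ $16.20 = $2,786.40
Jul 14, 384 sold [FIFO — oldest first]: 55 @ $16.20 + 115 @ $16.30 + 132 @ $18.75 + 82 @ $20.50 = $6,921.50
Total COGS = $2,786.40 + $6,921.50 = $9,707.90
Ending inventory: 236 @ $20.50 + 247 @ $20.80 = $9,975.60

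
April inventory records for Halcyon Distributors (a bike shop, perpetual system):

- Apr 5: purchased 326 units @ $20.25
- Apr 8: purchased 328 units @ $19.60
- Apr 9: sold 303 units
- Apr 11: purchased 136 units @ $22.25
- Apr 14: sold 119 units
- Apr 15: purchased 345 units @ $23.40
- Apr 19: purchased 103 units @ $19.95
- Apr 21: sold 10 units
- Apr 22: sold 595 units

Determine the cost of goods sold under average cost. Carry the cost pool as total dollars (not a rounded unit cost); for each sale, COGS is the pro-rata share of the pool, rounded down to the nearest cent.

COGS = $21,607.58

After Apr 5: 326 on hand, pool $6,601.50 (≈ $20.2500 each)
After Apr 8: 654 on hand, pool $13,030.30 (≈ $19.9240 each)
Apr 9, sell 303: 303/654 × $13,030.30 → $6,036.97
After Apr 11: 487 on hand, pool $10,019.33 (≈ $20.5736 each)
Apr 14, sell 119: 119/487 × $10,019.33 → $2,448.25
After Apr 15: 713 on hand, pool $15,644.08 (≈ $21.9412 each)
After Apr 19: 816 on hand, pool $17,698.93 (≈ $21.6899 each)
Apr 21, sell 10: 10/816 × $17,698.93 → $216.89
Apr 22, sell 595: 595/806 × $17,482.04 → $12,905.47
Total COGS = $6,036.97 + $2,448.25 + $216.89 + $12,905.47 = $21,607.58
Ending inventory (cost pool remaining) = $4,576.57
Check: goods available $26,184.15 = COGS $21,607.58 + ending $4,576.57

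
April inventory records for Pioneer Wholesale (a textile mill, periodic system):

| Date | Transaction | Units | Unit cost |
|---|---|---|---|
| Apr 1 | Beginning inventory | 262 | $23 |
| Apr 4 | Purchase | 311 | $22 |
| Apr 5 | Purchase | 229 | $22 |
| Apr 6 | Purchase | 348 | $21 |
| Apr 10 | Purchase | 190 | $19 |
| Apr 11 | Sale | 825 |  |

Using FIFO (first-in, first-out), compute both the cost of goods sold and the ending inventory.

COGS = $18,389; ending inventory = $10,435

Apr 11, 825 sold [FIFO — oldest first]: 262 @ $23 + 311 @ $22 + 229 @ $22 + 23 @ $21 = $18,389
Ending inventory: 325 @ $21 + 190 @ $19 = $10,435
Check: goods available $28,824 = COGS $18,389 + ending $10,435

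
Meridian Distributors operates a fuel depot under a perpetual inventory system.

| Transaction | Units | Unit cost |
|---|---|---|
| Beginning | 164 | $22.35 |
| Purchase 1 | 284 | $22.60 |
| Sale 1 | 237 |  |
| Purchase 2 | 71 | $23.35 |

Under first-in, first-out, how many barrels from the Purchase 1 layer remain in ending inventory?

211

Sale 1 (237) [FIFO — oldest first]: 164 @ $22.35 + 73 @ $22.60 = $5,315.20
Ending inventory: 211 @ $22.60 + 71 @ $23.35 = $6,426.45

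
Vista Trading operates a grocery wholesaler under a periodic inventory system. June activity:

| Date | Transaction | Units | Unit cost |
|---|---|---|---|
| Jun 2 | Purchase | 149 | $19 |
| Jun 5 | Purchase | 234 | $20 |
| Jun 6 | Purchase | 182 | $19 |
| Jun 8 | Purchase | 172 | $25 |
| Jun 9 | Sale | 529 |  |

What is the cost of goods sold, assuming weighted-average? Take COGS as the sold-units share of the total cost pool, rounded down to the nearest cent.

COGS = $10,959.70

Jun 9, sell 529: 529/737 × $15,269.00 → $10,959.70
Ending inventory (cost pool remaining) = $4,309.30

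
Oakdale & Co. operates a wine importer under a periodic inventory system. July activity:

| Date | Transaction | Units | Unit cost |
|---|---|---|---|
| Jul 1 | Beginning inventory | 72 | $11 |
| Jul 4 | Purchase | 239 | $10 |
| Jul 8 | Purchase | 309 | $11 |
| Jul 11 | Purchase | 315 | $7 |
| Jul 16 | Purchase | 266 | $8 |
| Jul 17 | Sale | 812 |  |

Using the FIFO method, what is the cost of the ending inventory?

Ending inventory = $2,989

Jul 17, 812 sold [FIFO — oldest first]: 72 @ $11 + 239 @ $10 + 309 @ $11 + 192 @ $7 = $7,925
Ending inventory: 123 @ $7 + 266 @ $8 = $2,989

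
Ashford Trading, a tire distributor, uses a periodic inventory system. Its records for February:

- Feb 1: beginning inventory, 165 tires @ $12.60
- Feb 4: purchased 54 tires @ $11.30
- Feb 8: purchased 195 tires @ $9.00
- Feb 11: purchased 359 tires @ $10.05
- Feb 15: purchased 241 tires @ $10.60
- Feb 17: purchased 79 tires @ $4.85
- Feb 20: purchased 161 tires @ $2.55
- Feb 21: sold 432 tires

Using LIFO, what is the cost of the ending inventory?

Ending inventory = $8,571.55

Feb 21, 432 sold [LIFO — newest first]: 161 @ $2.55 + 79 @ $4.85 + 192 @ $10.60 = $2,828.90
Ending inventory: 165 @ $12.60 + 54 @ $11.30 + 195 @ $9.00 + 359 @ $10.05 + 49 @ $10.60 = $8,571.55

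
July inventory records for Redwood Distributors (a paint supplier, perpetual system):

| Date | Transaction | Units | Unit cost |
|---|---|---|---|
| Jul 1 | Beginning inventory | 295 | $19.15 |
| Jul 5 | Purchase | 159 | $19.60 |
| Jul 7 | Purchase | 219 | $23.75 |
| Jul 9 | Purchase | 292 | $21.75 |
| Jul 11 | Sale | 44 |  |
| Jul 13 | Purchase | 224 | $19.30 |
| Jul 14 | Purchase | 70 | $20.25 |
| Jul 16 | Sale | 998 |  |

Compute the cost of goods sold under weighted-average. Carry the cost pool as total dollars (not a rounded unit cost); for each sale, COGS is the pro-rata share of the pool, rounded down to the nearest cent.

After Jul 1: 295 on hand, pool $5,649.25 (≈ $19.1500 each)
After Jul 5: 454 on hand, pool $8,765.65 (≈ $19.3076 each)
After Jul 7: 673 on hand, pool $13,966.90 (≈ $20.7532 each)
After Jul 9: 965 on hand, pool $20,317.90 (≈ $21.0548 each)
Jul 11, sell 44: 44/965 × $20,317.90 → $926.41
After Jul 13: 1145 on hand, pool $23,714.69 (≈ $20.7115 each)
After Jul 14: 1215 on hand, pool $25,132.19 (≈ $20.6849 each)
Jul 16, sell 998: 998/1215 × $25,132.19 → $20,643.56
Total COGS = $926.41 + $20,643.56 = $21,569.97
Ending inventory (cost pool remaining) = $4,488.63
Check: goods available $26,058.60 = COGS $21,569.97 + ending $4,488.63

COGS = $21,569.97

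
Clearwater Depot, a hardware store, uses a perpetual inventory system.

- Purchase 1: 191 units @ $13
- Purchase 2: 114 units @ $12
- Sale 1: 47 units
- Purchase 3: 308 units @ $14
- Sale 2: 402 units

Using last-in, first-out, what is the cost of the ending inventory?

Sale 1 (47) [LIFO — newest first]: 47 @ $12 = $564
Sale 2 (402) [LIFO — newest first]: 308 @ $14 + 67 @ $12 + 27 @ $13 = $5,467
Total COGS = $564 + $5,467 = $6,031
Ending inventory: 164 @ $13 = $2,132

Ending inventory = $2,132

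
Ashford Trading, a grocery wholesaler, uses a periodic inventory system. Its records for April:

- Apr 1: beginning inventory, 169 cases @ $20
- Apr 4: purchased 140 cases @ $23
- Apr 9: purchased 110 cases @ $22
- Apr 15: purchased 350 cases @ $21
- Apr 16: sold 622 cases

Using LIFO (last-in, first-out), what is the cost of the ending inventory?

Apr 16, 622 sold [LIFO — newest first]: 350 @ $21 + 110 @ $22 + 140 @ $23 + 22 @ $20 = $13,430
Ending inventory: 147 @ $20 = $2,940
Check: goods available $16,370 = COGS $13,430 + ending $2,940

Ending inventory = $2,940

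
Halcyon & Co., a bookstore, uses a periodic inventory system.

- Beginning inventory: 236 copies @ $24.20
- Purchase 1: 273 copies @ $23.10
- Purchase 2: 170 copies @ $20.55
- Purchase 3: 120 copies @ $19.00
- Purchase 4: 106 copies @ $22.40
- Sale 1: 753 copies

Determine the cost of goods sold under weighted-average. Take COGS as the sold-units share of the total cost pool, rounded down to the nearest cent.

Sale 1, sell 753: 753/905 × $20,165.40 → $16,778.50
Ending inventory (cost pool remaining) = $3,386.90

COGS = $16,778.50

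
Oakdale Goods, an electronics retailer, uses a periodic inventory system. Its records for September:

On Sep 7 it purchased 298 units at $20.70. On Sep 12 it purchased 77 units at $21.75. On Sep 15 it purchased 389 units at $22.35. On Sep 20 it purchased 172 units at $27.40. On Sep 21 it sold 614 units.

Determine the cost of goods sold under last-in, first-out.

COGS = $14,559.70

Sep 21, 614 sold [LIFO — newest first]: 172 @ $27.40 + 389 @ $22.35 + 53 @ $21.75 = $14,559.70
Ending inventory: 298 @ $20.70 + 24 @ $21.75 = $6,690.60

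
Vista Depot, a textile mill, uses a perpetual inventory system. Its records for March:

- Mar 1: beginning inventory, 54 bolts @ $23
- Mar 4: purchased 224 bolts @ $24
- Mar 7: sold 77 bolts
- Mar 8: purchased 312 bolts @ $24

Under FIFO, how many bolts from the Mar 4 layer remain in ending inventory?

201

Mar 7, 77 sold [FIFO — oldest first]: 54 @ $23 + 23 @ $24 = $1,794
Ending inventory: 201 @ $24 + 312 @ $24 = $12,312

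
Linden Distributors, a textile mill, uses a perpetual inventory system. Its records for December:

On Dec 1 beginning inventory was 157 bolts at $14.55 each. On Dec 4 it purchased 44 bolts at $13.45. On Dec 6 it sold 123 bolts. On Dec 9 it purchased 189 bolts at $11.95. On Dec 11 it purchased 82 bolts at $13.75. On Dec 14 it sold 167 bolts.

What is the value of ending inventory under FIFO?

Ending inventory = $2,322.50

Dec 6, 123 sold [FIFO — oldest first]: 123 @ $14.55 = $1,789.65
Dec 14, 167 sold [FIFO — oldest first]: 34 @ $14.55 + 44 @ $13.45 + 89 @ $11.95 = $2,150.05
Total COGS = $1,789.65 + $2,150.05 = $3,939.70
Ending inventory: 100 @ $11.95 + 82 @ $13.75 = $2,322.50
Check: goods available $6,262.20 = COGS $3,939.70 + ending $2,322.50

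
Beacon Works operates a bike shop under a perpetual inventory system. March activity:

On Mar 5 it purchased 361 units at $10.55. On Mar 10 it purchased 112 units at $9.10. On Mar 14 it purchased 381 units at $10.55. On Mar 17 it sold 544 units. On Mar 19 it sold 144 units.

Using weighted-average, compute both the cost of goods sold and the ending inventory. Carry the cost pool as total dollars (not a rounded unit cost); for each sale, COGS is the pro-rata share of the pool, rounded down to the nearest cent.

After Mar 5: 361 on hand, pool $3,808.55 (≈ $10.5500 each)
After Mar 10: 473 on hand, pool $4,827.75 (≈ $10.2067 each)
After Mar 14: 854 on hand, pool $8,847.30 (≈ $10.3598 each)
Mar 17, sell 544: 544/854 × $8,847.30 → $5,635.75
Mar 19, sell 144: 144/310 × $3,211.55 → $1,491.81
Total COGS = $5,635.75 + $1,491.81 = $7,127.56
Ending inventory (cost pool remaining) = $1,719.74
Check: goods available $8,847.30 = COGS $7,127.56 + ending $1,719.74

COGS = $7,127.56; ending inventory = $1,719.74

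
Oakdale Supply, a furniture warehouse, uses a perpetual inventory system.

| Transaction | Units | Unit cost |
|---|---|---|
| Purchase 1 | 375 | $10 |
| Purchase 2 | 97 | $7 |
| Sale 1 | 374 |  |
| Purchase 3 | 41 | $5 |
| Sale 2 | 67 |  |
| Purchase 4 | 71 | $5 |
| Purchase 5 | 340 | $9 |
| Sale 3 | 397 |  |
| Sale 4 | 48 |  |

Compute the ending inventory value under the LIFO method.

Sale 1 (374) [LIFO — newest first]: 97 @ $7 + 277 @ $10 = $3,449
Sale 2 (67) [LIFO — newest first]: 41 @ $5 + 26 @ $10 = $465
Sale 3 (397) [LIFO — newest first]: 340 @ $9 + 57 @ $5 = $3,345
Sale 4 (48) [LIFO — newest first]: 14 @ $5 + 34 @ $10 = $410
Total COGS = $3,449 + $465 + $3,345 + $410 = $7,669
Ending inventory: 38 @ $10 = $380
Check: goods available $8,049 = COGS $7,669 + ending $380

Ending inventory = $380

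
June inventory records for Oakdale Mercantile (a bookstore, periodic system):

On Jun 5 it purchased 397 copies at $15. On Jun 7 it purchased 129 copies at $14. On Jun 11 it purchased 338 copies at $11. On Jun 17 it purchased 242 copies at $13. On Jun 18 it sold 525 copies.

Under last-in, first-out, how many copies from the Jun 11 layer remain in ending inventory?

55

Jun 18, 525 sold [LIFO — newest first]: 242 @ $13 + 283 @ $11 = $6,259
Ending inventory: 397 @ $15 + 129 @ $14 + 55 @ $11 = $8,366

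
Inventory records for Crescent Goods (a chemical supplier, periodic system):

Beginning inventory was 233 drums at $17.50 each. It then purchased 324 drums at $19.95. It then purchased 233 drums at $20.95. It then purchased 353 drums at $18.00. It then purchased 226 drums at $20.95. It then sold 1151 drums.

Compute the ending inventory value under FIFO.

Sale 1 (1151) [FIFO — oldest first]: 233 @ $17.50 + 324 @ $19.95 + 233 @ $20.95 + 353 @ $18.00 + 8 @ $20.95 = $21,944.25
Ending inventory: 218 @ $20.95 = $4,567.10

Ending inventory = $4,567.10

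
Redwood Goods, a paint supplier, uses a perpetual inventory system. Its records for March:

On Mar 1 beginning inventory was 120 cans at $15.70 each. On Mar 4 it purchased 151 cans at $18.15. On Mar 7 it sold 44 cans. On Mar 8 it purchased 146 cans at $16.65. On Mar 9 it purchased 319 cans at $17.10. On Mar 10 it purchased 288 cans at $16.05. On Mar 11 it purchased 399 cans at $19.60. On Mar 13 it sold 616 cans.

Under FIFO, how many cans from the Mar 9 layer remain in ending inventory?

Mar 7, 44 sold [FIFO — oldest first]: 44 @ $15.70 = $690.80
Mar 13, 616 sold [FIFO — oldest first]: 76 @ $15.70 + 151 @ $18.15 + 146 @ $16.65 + 243 @ $17.10 = $10,520.05
Total COGS = $690.80 + $10,520.05 = $11,210.85
Ending inventory: 76 @ $17.10 + 288 @ $16.05 + 399 @ $19.60 = $13,742.40

76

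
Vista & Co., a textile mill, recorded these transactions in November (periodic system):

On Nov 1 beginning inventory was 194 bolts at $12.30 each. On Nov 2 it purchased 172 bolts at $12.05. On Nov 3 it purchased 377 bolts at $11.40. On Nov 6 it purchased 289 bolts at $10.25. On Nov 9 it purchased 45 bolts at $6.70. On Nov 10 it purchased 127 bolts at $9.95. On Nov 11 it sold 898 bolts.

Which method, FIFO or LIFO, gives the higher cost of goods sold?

FIFO

FIFO COGS: 194 @ $12.30 + 172 @ $12.05 + 377 @ $11.40 + 155 @ $10.25 = $10,345.35
LIFO COGS: 127 @ $9.95 + 45 @ $6.70 + 289 @ $10.25 + 377 @ $11.40 + 60 @ $12.05 = $9,548.20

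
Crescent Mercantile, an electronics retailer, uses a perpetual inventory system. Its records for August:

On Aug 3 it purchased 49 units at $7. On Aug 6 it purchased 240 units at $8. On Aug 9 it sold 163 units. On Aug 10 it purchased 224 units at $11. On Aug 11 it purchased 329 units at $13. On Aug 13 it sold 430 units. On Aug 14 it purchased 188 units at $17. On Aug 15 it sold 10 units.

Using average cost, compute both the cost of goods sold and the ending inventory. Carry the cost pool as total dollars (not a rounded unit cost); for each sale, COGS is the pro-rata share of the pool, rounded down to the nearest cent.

After Aug 3: 49 on hand, pool $343.00 (≈ $7.0000 each)
After Aug 6: 289 on hand, pool $2,263.00 (≈ $7.8304 each)
Aug 9, sell 163: 163/289 × $2,263.00 → $1,276.36
After Aug 10: 350 on hand, pool $3,450.64 (≈ $9.8590 each)
After Aug 11: 679 on hand, pool $7,727.64 (≈ $11.3809 each)
Aug 13, sell 430: 430/679 × $7,727.64 → $4,893.79
After Aug 14: 437 on hand, pool $6,029.85 (≈ $13.7983 each)
Aug 15, sell 10: 10/437 × $6,029.85 → $137.98
Total COGS = $1,276.36 + $4,893.79 + $137.98 = $6,308.13
Ending inventory (cost pool remaining) = $5,891.87
Check: goods available $12,200.00 = COGS $6,308.13 + ending $5,891.87

COGS = $6,308.13; ending inventory = $5,891.87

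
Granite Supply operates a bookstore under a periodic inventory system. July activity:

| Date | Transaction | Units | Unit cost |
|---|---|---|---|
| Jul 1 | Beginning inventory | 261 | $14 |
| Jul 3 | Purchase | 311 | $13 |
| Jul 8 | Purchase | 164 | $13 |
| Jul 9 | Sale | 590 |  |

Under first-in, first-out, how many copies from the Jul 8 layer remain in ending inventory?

146

Jul 9, 590 sold [FIFO — oldest first]: 261 @ $14 + 311 @ $13 + 18 @ $13 = $7,931
Ending inventory: 146 @ $13 = $1,898
Check: goods available $9,829 = COGS $7,931 + ending $1,898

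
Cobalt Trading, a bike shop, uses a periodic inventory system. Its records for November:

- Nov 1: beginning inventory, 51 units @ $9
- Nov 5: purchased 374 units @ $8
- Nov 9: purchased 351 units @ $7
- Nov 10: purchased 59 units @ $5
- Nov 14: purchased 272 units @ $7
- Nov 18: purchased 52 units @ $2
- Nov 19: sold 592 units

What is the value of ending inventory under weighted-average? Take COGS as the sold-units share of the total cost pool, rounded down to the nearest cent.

Ending inventory = $4,016.95

Nov 19, sell 592: 592/1159 × $8,211.00 → $4,194.05
Ending inventory (cost pool remaining) = $4,016.95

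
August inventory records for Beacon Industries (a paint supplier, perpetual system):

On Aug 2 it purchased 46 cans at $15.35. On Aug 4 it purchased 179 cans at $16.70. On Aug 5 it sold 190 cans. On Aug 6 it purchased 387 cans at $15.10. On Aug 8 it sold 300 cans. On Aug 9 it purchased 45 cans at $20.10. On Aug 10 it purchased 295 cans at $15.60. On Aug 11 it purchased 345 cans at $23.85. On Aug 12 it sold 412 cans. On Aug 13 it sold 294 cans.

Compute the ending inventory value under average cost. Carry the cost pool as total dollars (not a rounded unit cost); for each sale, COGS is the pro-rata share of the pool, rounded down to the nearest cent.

After Aug 2: 46 on hand, pool $706.10 (≈ $15.3500 each)
After Aug 4: 225 on hand, pool $3,695.40 (≈ $16.4240 each)
Aug 5, sell 190: 190/225 × $3,695.40 → $3,120.56
After Aug 6: 422 on hand, pool $6,418.54 (≈ $15.2098 each)
Aug 8, sell 300: 300/422 × $6,418.54 → $4,562.94
After Aug 9: 167 on hand, pool $2,760.10 (≈ $16.5275 each)
After Aug 10: 462 on hand, pool $7,362.10 (≈ $15.9353 each)
After Aug 11: 807 on hand, pool $15,590.35 (≈ $19.3189 each)
Aug 12, sell 412: 412/807 × $15,590.35 → $7,959.38
Aug 13, sell 294: 294/395 × $7,630.97 → $5,679.75
Total COGS = $3,120.56 + $4,562.94 + $7,959.38 + $5,679.75 = $21,322.63
Ending inventory (cost pool remaining) = $1,951.22

Ending inventory = $1,951.22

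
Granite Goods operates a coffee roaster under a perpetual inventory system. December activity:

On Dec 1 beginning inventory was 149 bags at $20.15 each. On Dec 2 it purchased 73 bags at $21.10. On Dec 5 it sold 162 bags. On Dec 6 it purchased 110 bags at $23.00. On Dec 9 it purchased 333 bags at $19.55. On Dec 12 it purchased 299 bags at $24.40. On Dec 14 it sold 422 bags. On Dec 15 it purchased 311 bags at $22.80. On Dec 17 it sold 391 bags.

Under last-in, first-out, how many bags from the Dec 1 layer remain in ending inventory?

60

Dec 5, 162 sold [LIFO — newest first]: 73 @ $21.10 + 89 @ $20.15 = $3,333.65
Dec 14, 422 sold [LIFO — newest first]: 299 @ $24.40 + 123 @ $19.55 = $9,700.25
Dec 17, 391 sold [LIFO — newest first]: 311 @ $22.80 + 80 @ $19.55 = $8,654.80
Total COGS = $3,333.65 + $9,700.25 + $8,654.80 = $21,688.70
Ending inventory: 60 @ $20.15 + 110 @ $23.00 + 130 @ $19.55 = $6,280.50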